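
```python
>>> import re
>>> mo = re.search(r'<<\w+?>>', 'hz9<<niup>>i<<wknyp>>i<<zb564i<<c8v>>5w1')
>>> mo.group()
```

`re.search` scans for the first position where the pattern succeeds.
The match spans [3:11] → '<<niup>>'.

'<<niup>>'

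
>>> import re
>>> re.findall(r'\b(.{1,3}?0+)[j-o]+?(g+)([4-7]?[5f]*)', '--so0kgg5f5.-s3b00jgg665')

[('so0', 'gg', '5f5'), ('s3b00', 'gg', '6')]

This matches a word boundary (`\b`, zero-width); then 1 to 3 of any character (lazy), then one or more of a literal '0' (captured); then one or more of a character in [j-o] (lazy); then one or more of a literal 'g' (captured); then optionally a character in [4-7], then zero or more of one of [5f] (captured).
3 groups means each result is a tuple of 3 captured strings — 2 here.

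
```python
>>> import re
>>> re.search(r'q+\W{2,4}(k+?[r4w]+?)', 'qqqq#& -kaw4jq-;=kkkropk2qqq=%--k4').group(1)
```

This matches one or more of a literal 'q', then 2 to 4 of a non-word character; then one or more of the literal 'k' (lazy), then one or more of one of [r4w] (lazy) (captured).
Unlike `match`, `search` isn't anchored — it looks for the pattern anywhere in the string.
The match spans [13:21] → 'q-;=kkkr'.
Captured: group 1 = 'kkkr'.

'kkkr'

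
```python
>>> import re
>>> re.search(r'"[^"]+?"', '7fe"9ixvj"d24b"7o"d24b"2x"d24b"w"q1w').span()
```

The match spans [3:10] → '"9ixvj"'.

(3, 10)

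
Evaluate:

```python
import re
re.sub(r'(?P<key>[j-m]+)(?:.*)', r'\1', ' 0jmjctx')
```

' 0jmj'

The replacement refers to a captured group, so each match is rewritten using its own captured text.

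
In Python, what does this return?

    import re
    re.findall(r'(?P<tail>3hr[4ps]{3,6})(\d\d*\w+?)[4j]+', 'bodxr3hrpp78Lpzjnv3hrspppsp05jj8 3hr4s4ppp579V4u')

Multiple groups make `findall` return tuples — one 2-tuple for each match.

[('3hrspppsp', '05j'), ('3hr4s4ppp', '579V')]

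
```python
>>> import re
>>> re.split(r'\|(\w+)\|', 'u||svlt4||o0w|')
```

['u|', 'svlt4', '', 'o0w', '']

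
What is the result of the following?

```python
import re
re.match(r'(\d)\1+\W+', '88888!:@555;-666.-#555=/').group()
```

`match` is anchored at position 0; if the pattern doesn't fit there, it returns None.
The match spans [0:8] → '88888!:@'.

'88888!:@'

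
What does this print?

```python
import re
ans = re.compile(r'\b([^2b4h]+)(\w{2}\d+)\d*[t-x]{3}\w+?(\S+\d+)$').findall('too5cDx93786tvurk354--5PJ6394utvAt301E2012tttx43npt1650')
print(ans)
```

[('too5cDx93', '786', 'k354--5PJ6394utvAt301E2012tttx43npt1650')]

Pattern: a word boundary (`\b`, zero-width); then one or more of any character except [2b4h] (captured); then exactly 2 of a word character, then one or more of a digit (captured); then zero or more of a digit, then exactly 3 of a character in [t-x]; then one or more of a word character (lazy); then one or more of a non-whitespace character, then one or more of a digit (captured); then anchored at the end.
A `+?`/`*?`/`{m,n}?` starts at its minimum and grows only as far as needed for what follows to match.
Walking the string: at [0:55] match 'too5cDx93786tvurk354--5PJ6394utvAt301E2012tttx43npt1650', groups = ('too5cDx93', '786', 'k354--5PJ6394utvAt301E2012tttx43npt1650').
3 groups means the one result is a tuple of 3 captured strings — 1 here.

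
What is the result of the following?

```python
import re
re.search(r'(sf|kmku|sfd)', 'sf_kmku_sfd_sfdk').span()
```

The match spans [0:2] → 'sf'.

(0, 2)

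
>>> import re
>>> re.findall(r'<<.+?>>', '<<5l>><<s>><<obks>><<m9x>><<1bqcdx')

['<<5l>>', '<<s>>', '<<obks>>', '<<m9x>>']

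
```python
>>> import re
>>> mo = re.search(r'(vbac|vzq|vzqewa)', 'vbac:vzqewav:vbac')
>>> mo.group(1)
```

'vbac'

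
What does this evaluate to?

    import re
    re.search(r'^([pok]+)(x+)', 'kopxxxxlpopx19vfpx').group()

'kopxxxx'

This matches anchored at the start of the string; then one or more of one of [pok] (captured); then one or more of a literal 'x' (captured).
The match spans [0:7] → 'kopxxxx'.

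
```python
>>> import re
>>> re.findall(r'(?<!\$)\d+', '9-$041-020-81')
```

['9', '41', '020', '81']

A negative assertion filters positions out without eating any characters.
With no groups in the pattern, `findall` gives back each whole match — 4 here.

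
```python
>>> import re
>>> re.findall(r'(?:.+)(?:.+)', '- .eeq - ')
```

The pattern matches one or more of any character (non-capturing group); then one or more of any character (non-capturing group).
Scanning left to right: at [0:9] → '- .eeq - '.
No capturing groups, so `findall` returns the 1 full match string.

['- .eeq - ']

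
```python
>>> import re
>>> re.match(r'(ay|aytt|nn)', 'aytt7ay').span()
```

(0, 2)

With `match`, the pattern is implicitly anchored at the beginning.
The match spans [0:2] → 'ay'.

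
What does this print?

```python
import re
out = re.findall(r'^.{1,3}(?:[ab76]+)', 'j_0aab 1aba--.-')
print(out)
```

['j_0aab']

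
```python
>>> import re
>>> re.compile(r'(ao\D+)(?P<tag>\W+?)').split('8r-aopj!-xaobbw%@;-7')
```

['8r-', 'aopj!-xaobbw%@;', '-', '7']

This matches the literal 'ao', then one or more of a non-digit (captured); then one or more of a non-word character (lazy) (captured as 'tag').
Because the pattern has a capturing group, `split` also inserts each captured text between the pieces.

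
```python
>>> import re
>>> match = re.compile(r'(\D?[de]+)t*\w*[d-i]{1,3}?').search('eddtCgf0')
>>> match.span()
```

Pattern: optionally a non-digit, then one or more of one of [de] (captured); then zero or more of a literal 't', then zero or more of a word character, then 1 to 3 of a character in [d-i] (lazy).
`re.search` scans for the first position where the pattern succeeds.
The match spans [0:7] → 'eddtCgf'.
Captured: group 1 = 'edd'.

(0, 7)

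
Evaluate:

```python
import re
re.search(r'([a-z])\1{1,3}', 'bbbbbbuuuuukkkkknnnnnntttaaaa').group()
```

'bbbb'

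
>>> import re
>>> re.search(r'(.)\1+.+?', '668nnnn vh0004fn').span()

`\1` is not a pattern — it's the concrete string captured by group 1, re-applied verbatim.
Unlike `match`, `search` isn't anchored — it looks for the pattern anywhere in the string.
The match spans [0:3] → '668'.
Captured: group 1 = '6'.

(0, 3)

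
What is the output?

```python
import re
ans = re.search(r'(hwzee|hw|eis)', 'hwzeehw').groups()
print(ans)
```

The regex engine tests alternatives in the order written; an earlier branch that matches wins even if a later one would match more.
Unlike `match`, `search` isn't anchored — it looks for the pattern anywhere in the string.
The match spans [0:5] → 'hwzee'.
Captured: group 1 = 'hwzee'.

('hwzee',)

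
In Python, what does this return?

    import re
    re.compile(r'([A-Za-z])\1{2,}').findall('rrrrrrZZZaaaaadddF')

After group 1 captures some text, `\1` only succeeds where that same text appears again.
Scanning left to right: at [0:6] match 'rrrrrr', group 1 = 'r'; at [6:9] match 'ZZZ', group 1 = 'Z'; at [9:14] match 'aaaaa', group 1 = 'a'; at [14:17] match 'ddd', group 1 = 'd'.
With a single group, `findall` returns only what that group captured — 4 items.

['r', 'Z', 'a', 'd']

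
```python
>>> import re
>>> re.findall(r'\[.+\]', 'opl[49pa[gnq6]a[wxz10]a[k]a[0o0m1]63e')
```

['[49pa[gnq6]a[wxz10]a[k]a[0o0m1]']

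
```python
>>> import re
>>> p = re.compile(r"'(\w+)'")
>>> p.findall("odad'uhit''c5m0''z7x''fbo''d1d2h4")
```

['uhit', 'c5m0', 'z7x', 'fbo']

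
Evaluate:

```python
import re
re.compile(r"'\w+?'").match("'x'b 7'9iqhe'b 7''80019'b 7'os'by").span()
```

`match` is anchored at position 0; if the pattern doesn't fit there, it returns None.
The match spans [0:3] → "'x'".

(0, 3)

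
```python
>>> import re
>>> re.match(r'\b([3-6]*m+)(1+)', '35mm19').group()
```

'35mm1'

`match` is anchored at position 0; if the pattern doesn't fit there, it returns None.
The match spans [0:5] → '35mm1'.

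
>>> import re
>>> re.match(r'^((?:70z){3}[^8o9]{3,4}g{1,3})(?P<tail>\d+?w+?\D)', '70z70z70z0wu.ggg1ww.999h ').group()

'70z70z70z0wu.ggg1ww'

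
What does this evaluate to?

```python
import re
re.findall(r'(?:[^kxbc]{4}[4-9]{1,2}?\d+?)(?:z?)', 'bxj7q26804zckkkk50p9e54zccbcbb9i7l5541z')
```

With the lazy modifier that quantifier settles for the fewest repetitions that let the rest of the pattern succeed (the atoms after it are unaffected and can still be greedy).
With no groups in the pattern, `findall` gives back each whole match — 3 here.

['j7q268', '0p9e54z', '9i7l55']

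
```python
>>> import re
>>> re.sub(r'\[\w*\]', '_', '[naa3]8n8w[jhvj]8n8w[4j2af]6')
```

Matches: at [0:6] → '[naa3]'; at [10:16] → '[jhvj]'; at [20:27] → '[4j2af]'.
Each match is replaced by '_'.

'_8n8w_8n8w_6'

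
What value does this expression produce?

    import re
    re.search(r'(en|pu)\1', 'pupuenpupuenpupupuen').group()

'pupu'

`\1` is not a pattern — it's the concrete string captured by group 1, re-applied verbatim.
`re.search` tries every starting position until one works.
The match spans [0:4] → 'pupu'.
Captured: group 1 = 'pu'.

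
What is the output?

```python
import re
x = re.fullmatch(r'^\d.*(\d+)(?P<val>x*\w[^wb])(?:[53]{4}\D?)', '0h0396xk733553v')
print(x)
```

None

This matches anchored at the start of the string; then a digit, then zero or more of any character; then one or more of a digit (captured); then zero or more of the literal 'x', then a word character, then any character except [wb] (captured as 'val'); then exactly 4 of one of [53], then optionally a non-digit (non-capturing group).
`re.fullmatch` requires the pattern to consume the entire string.
Here the string isn't matched end-to-end, so the call returns None.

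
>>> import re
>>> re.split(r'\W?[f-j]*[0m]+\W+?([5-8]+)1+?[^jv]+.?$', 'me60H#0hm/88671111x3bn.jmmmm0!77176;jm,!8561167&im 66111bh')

['me60H#0hm/88671111x3bn.jmmmm0!77176', '856', '']

Pattern: optionally a non-word character; then zero or more of a character in [f-j]; then one or more of one of [0m], then one or more of a non-word character (lazy); then one or more of a character in [5-8] (captured); then one or more of a literal '1' (lazy); then one or more of any character except [jv], then optionally any character; then anchored at the end.
Matches to split on: at [35:58] → ';jm,!8561167&im 66111bh'.
`re.split` interleaves the captured-group text with the surrounding fragments.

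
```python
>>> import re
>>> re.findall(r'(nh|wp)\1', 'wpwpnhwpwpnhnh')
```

['wp', 'wp', 'nh']

After group 1 captures some text, `\1` only succeeds where that same text appears again.
Matches: at [0:4] match 'wpwp', group 1 = 'wp'; at [6:10] match 'wpwp', group 1 = 'wp'; at [10:14] match 'nhnh', group 1 = 'nh'.
One capturing group, so `findall` returns just the captured substring from each match — 3 in all.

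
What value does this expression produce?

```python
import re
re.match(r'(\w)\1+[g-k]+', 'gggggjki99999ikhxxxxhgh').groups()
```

`\1` is not a pattern — it's the concrete string captured by group 1, re-applied verbatim.
`match` is anchored at position 0; if the pattern doesn't fit there, it returns None.
The match spans [0:8] → 'gggggjki'.
Captured: group 1 = 'g'.

('g',)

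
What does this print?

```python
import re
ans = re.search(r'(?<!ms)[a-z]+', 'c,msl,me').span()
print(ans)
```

(0, 1)

Because the assertion is negative and zero-width, positions next to the forbidden text are skipped.
Unlike `match`, `search` isn't anchored — it looks for the pattern anywhere in the string.
The match spans [0:1] → 'c'.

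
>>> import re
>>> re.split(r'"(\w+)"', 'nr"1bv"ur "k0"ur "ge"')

['nr', '1bv', 'ur ', 'k0', 'ur ', 'ge', '']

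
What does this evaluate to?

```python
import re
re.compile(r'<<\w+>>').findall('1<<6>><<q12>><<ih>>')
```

['<<6>>', '<<q12>>', '<<ih>>']

With no groups in the pattern, `findall` gives back each whole match — 3 here.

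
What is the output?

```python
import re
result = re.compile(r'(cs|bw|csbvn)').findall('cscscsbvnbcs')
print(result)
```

Branches in `(...|...)` are attempted left-to-right; the first branch that allows the whole pattern to succeed is taken.
One capturing group, so `findall` returns just the captured substring from each match — 4 in all.

['cs', 'cs', 'cs', 'cs']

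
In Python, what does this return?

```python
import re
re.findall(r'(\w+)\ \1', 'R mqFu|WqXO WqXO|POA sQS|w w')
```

['WqXO', 'w']

After group 1 captures some text, `\1` only succeeds where that same text appears again.
Walking the string: at [7:16] match 'WqXO WqXO', group 1 = 'WqXO'; at [25:28] match 'w w', group 1 = 'w'.
Because there's exactly one group, `findall` drops the full match and keeps group 1 from each hit.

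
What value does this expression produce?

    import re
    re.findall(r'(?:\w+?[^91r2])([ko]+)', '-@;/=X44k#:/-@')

['k']

Because there's exactly one group, `findall` drops the full match and keeps group 1 from the one hit.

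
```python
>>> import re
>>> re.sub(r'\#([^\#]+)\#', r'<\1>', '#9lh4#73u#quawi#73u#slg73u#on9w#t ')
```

The replacement refers to a captured group, so each match is rewritten using its own captured text.

'<9lh4>73u<quawi>73u<slg73u>on9w#t '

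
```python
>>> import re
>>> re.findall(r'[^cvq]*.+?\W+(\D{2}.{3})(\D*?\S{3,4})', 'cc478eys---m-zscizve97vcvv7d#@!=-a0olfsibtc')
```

[('m-zsc', 'izve'), ('-a0ol', 'fsib')]

This matches zero or more of any character except [cvq], then one or more of any character (lazy); then one or more of a non-word character; then exactly 2 of a non-digit, then exactly 3 of any character (captured); then zero or more of a non-digit (lazy), then 3 to 4 of a non-whitespace character (captured).
A non-greedy quantifier consumes as few characters as it can — just enough that the remainder of the pattern still matches from where it stops; whatever follows it matches normally.
Matches: at [0:20] match 'cc478eys---m-zscizve', groups = ('m-zsc', 'izve'); at [20:41] match '97vcvv7d#@!=-a0olfsib', groups = ('-a0ol', 'fsib').
Multiple groups make `findall` return tuples — one 2-tuple for each match.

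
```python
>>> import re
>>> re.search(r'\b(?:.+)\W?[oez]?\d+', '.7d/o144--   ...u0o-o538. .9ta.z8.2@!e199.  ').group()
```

'7d/o144--   ...u0o-o538. .9ta.z8.2@!e199'

Pattern: a word boundary (`\b`, zero-width); then one or more of any character (non-capturing group); then optionally a non-word character, then optionally one of [oez], then one or more of a digit.
`search` walks the string left to right and returns the first match it finds.
The match spans [1:41] → '7d/o144--   ...u0o-o538. .9ta.z8.2@!e199'.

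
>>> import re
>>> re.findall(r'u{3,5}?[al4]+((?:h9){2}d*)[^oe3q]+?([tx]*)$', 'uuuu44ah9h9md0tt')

[('h9h9', 'tt')]

Lazy quantifiers expand one character at a time until the remainder of the pattern can match.
Multiple groups make `findall` return tuples — one 2-tuple for the one match.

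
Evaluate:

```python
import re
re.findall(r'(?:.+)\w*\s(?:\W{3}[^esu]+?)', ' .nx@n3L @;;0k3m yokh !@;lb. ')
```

The pattern matches one or more of any character (non-capturing group); then zero or more of a word character, then whitespace; then exactly 3 of a non-word character, then one or more of any character except [esu] (lazy) (non-capturing group).
Lazy quantifiers expand one character at a time until the remainder of the pattern can match.
Scanning left to right: at [0:26] → ' .nx@n3L @;;0k3m yokh !@;l'.
Since nothing is captured, `findall` lists the 1 matched substring directly.

[' .nx@n3L @;;0k3m yokh !@;l']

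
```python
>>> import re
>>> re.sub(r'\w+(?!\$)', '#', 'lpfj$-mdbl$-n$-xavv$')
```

`(?!…)`/`(?<!…)` only lets a position through if the neighbouring text does NOT match; no characters are consumed.
Each match is replaced by '#'.

'#j$-#l$-n$-#v$'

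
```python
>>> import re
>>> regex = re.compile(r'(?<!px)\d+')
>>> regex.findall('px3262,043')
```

['262', '043']

Because the assertion is negative and zero-width, positions next to the forbidden text are skipped.
Matches: at [3:6] → '262'; at [7:10] → '043'.
Since nothing is captured, `findall` lists the 2 matched substrings directly.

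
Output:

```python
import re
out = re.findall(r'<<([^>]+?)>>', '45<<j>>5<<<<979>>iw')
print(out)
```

['j', '<<979']

Scanning left to right: at [2:7] match '<<j>>', group 1 = 'j'; at [8:17] match '<<<<979>>', group 1 = '<<979'.
With a single group, `findall` returns only what that group captured — 2 items.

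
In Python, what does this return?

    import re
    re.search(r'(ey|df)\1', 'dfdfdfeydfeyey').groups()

('df',)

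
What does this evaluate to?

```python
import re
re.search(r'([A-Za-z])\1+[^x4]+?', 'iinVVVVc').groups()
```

A backreference is literal: `\1` must see the identical characters the first group matched.
`re.search` tries every starting position until one works.
The match spans [0:3] → 'iin'.
Captured: group 1 = 'i'.

('i',)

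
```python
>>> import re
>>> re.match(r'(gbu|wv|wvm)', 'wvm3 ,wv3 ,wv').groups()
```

('wv',)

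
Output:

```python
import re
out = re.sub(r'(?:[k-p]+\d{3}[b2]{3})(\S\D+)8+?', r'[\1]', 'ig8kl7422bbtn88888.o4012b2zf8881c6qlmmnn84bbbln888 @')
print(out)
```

ig8[tn]8888.[zf]881c6qlmmnn84bbbln888 @

Because the quantifier is non-greedy, it stops expanding at the earliest point where the rest of the pattern can succeed.
The replacement refers to a captured group, so each match is rewritten using its own captured text.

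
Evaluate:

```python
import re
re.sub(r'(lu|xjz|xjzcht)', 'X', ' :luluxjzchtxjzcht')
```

Branches in `(...|...)` are attempted left-to-right; the first branch that allows the whole pattern to succeed is taken.
Each match is replaced by 'X'.

' :XXXchtXcht'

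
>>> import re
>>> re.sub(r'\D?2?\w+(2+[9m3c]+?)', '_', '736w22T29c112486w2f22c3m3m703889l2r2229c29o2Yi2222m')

'_'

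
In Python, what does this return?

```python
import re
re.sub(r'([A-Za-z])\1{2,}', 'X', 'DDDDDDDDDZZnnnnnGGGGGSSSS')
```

The backreference `\1` re-matches whatever the first group consumed, character for character.
Matches: at [0:9] → 'DDDDDDDDD'; at [11:16] → 'nnnnn'; at [16:21] → 'GGGGG'; at [21:25] → 'SSSS'.
Each match is replaced by 'X'.

'XZZXXX'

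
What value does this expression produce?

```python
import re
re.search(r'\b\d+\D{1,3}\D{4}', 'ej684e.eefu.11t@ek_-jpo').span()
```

The match spans [12:21] → '11t@ek_-j'.

(12, 21)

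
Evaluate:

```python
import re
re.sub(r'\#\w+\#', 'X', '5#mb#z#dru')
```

'5Xz#dru'

Each match is replaced by 'X'.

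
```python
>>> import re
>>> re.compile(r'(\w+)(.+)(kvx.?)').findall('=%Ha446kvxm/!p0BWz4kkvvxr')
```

[('Ha44', '6', 'kvxm')]

The pattern matches one or more of a word character (captured); then one or more of any character (captured); then the literal 'kvx', then optionally any character (captured).
Scanning left to right: at [2:11] match 'Ha446kvxm', groups = ('Ha44', '6', 'kvxm').
3 groups means the one result is a tuple of 3 captured strings — 1 here.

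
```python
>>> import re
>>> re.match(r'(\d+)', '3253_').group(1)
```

This matches one or more of a digit (captured).
With `match`, the pattern is implicitly anchored at the beginning.
The match spans [0:4] → '3253'.
Captured: group 1 = '3253'.

'3253'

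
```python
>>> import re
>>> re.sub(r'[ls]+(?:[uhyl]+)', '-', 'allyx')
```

The pattern matches one or more of one of [ls]; then one or more of one of [uhyl] (non-capturing group).
Matches: at [1:4] → 'lly'.
`sub` substitutes '-' at each match site.

'a-x'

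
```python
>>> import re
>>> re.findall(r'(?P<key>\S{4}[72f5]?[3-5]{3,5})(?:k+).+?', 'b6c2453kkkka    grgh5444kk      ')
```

['b6c2453', 'grgh5444']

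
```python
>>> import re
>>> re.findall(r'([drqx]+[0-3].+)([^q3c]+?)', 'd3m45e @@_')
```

This matches one or more of one of [drqx], then a character in [0-3], then one or more of any character (captured); then one or more of any character except [q3c] (lazy) (captured).
Multiple groups make `findall` return tuples — one 2-tuple for the one match.

[('d3m45e @@', '_')]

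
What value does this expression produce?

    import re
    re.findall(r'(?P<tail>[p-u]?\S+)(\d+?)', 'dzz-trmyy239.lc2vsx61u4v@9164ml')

[('dzz-trmyy239.lc2vsx61u4v@916', '4')]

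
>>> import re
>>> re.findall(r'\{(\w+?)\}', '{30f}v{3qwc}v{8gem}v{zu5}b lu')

Matches: at [0:5] match '{30f}', group 1 = '30f'; at [6:12] match '{3qwc}', group 1 = '3qwc'; at [13:19] match '{8gem}', group 1 = '8gem'; at [20:25] match '{zu5}', group 1 = 'zu5'.
`findall` collects group 1 from each match (4 total).

['30f', '3qwc', '8gem', 'zu5']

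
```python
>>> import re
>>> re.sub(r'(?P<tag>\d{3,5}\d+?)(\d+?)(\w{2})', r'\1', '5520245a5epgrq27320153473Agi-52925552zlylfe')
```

Pattern: 3 to 5 of a digit, then one or more of a digit (lazy) (captured as 'tag'); then one or more of a digit (lazy) (captured); then exactly 2 of a word character (captured).
Lazy quantifiers expand one character at a time until the remainder of the pattern can match.
Matches: at [0:9] → '5520245a5'; at [14:23] → '273201534'; at [29:38] → '52925552z'.
The replacement refers to a captured group, so each match is rewritten using its own captured text.

'552024epgrq27320173Agi-529255lylfe'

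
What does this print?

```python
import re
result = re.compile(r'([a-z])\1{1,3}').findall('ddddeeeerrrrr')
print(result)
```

`\1` is not a pattern — it's the concrete string captured by group 1, re-applied verbatim.
Scanning left to right: at [0:4] match 'dddd', group 1 = 'd'; at [4:8] match 'eeee', group 1 = 'e'; at [8:12] match 'rrrr', group 1 = 'r'.
Because there's exactly one group, `findall` drops the full match and keeps group 1 from each hit.

['d', 'e', 'r']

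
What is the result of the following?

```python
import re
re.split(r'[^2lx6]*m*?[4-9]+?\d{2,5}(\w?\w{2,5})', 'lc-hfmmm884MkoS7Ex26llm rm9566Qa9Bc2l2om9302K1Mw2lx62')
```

['l', 'MkoS7E', 'x26ll', 'Qa9Bc2', 'l2', 'K1Mw2l', 'x62']

The pattern matches zero or more of any character except [2lx6], then zero or more of a literal 'm' (lazy); then one or more of a character in [4-9] (lazy), then 2 to 5 of a digit; then optionally a word character, then 2 to 5 of a word character (captured).
Matches to split on: at [1:17] → 'c-hfmmm884MkoS7E'; at [22:36] → 'm rm9566Qa9Bc2'; at [38:50] → 'om9302K1Mw2l'.
With a capturing group present, the delimiter's captured portion is kept in the result list.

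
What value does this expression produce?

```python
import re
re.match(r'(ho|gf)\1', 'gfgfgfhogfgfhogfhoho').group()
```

'gfgf'

A backreference is literal: `\1` must see the identical characters the first group matched.
With `match`, the pattern is implicitly anchored at the beginning.
The match spans [0:4] → 'gfgf'.
Captured: group 1 = 'gf'.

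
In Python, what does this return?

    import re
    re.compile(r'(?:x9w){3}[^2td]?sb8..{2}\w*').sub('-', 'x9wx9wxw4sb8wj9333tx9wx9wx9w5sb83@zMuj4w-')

'x9wx9wxw4sb8wj9333t--'

Pattern: the literal 'x9w' repeated 3 times, then optionally any character except [2td], then the literal 'sb8'; then any character, then exactly 2 of any character, then zero or more of a word character.
Matches: at [19:40] → 'x9wx9wx9w5sb83@zMuj4w'.
`sub` substitutes '-' at each match site.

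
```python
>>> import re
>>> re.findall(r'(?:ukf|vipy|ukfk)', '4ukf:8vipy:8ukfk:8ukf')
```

['ukf', 'vipy', 'ukf', 'ukf']

Branches in `(...|...)` are attempted left-to-right; the first branch that allows the whole pattern to succeed is taken.
Since nothing is captured, `findall` lists the 4 matched substrings directly.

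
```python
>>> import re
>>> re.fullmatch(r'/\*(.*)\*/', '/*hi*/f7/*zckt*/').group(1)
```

'hi*/f7/*zckt'

`re.fullmatch` requires the pattern to consume the entire string.
The match spans [0:16] → '/*hi*/f7/*zckt*/'.
Captured: group 1 = 'hi*/f7/*zckt'.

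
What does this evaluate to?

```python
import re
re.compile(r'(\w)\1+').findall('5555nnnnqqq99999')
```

['5', 'n', 'q', '9']

After group 1 captures some text, `\1` only succeeds where that same text appears again.
Matches: at [0:4] match '5555', group 1 = '5'; at [4:8] match 'nnnn', group 1 = 'n'; at [8:11] match 'qqq', group 1 = 'q'; at [11:16] match '99999', group 1 = '9'.
With a single group, `findall` returns only what that group captured — 4 items.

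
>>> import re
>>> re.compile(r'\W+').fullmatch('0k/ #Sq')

None

`re.fullmatch` is like wrapping the pattern in `^…$` (in single-line mode).
Here the string isn't matched end-to-end, so the call returns None.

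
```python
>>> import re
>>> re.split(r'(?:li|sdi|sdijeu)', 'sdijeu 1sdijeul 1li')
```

The regex engine tests alternatives in the order written; an earlier branch that matches wins even if a later one would match more.
Matches to split on: at [0:3] → 'sdi'; at [8:11] → 'sdi'; at [17:19] → 'li'.
The string is cut at each match, leaving 4 pieces.

['', 'jeu 1', 'jeul 1', '']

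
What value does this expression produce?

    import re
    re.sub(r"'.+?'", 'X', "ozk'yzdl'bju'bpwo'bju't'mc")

'ozkXbjuXbjuXmc'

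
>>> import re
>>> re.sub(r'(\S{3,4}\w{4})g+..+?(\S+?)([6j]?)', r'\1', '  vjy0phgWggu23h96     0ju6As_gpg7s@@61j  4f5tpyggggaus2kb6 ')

Lazy quantifiers expand one character at a time until the remainder of the pattern can match.
The replacement refers to a captured group, so each match is rewritten using its own captured text.

'  vjy0phgWh96     0ju6As_s@@61j  4f5tpygg2kb6 '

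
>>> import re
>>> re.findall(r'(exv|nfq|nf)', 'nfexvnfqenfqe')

['nf', 'exv', 'nfq', 'nfq']

Alternation isn't longest-match — the leftmost alternative that fits at this position is chosen.
Because there's exactly one group, `findall` drops the full match and keeps group 1 from each hit.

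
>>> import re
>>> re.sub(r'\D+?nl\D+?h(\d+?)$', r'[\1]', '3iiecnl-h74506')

Each match is replaced using the text its own group 1 captured.

'3[74506]'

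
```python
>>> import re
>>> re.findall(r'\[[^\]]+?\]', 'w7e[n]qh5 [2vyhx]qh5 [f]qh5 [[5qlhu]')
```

['[n]', '[2vyhx]', '[f]', '[[5qlhu]']

`findall` yields the raw match text (4 of them) because the pattern has no groups.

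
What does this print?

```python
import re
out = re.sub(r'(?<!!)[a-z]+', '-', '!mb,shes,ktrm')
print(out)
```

A negative assertion filters positions out without eating any characters.
Each match is replaced by '-'.

!m-,-,-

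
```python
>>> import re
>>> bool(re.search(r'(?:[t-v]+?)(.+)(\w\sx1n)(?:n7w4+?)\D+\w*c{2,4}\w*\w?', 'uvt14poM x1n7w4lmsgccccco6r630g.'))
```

False

Pattern: one or more of a character in [t-v] (lazy) (non-capturing group); then one or more of any character (captured); then a word character, then whitespace, then the literal 'x1n' (captured); then the literal 'n7w', then one or more of the literal '4' (lazy) (non-capturing group); then one or more of a non-digit, then zero or more of a word character; then 2 to 4 of the literal 'c', then zero or more of a word character, then optionally a word character.
`re.search` tries every starting position until one works.
Here nothing in the string fits, so the call returns None, and `bool(None)` is False.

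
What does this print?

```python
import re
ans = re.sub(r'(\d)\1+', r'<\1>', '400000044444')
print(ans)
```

4<0><4>

A backreference is literal: `\1` must see the identical characters the first group matched.
Matches: at [1:7] → '000000'; at [7:12] → '44444'.
`\1` in the replacement pulls in group 1's text for each match.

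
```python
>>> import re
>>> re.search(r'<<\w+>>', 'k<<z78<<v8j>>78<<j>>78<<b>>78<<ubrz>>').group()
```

The match spans [6:13] → '<<v8j>>'.

'<<v8j>>'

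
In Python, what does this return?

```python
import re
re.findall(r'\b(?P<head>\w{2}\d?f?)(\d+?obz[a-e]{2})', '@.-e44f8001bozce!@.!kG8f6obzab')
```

[('kG8f', '6obzab')]

This matches a word boundary (`\b`, zero-width); then exactly 2 of a word character, then optionally a digit, then optionally a literal 'f' (captured as 'head'); then one or more of a digit (lazy), then the literal 'obz', then exactly 2 of a character in [a-e] (captured).
Scanning left to right: at [20:30] match 'kG8f6obzab', groups = ('kG8f', '6obzab').
2 groups means the one result is a tuple of 2 captured strings — 1 here.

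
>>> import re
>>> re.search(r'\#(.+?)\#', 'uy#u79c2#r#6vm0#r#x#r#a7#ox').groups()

('u79c2',)

The match spans [2:9] → '#u79c2#'.
Captured: group 1 = 'u79c2'.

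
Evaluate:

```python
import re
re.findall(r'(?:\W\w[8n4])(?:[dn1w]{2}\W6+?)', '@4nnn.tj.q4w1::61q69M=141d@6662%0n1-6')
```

With the lazy modifier that quantifier settles for the fewest repetitions that let the rest of the pattern succeed (the atoms after it are unaffected and can still be greedy).
Since nothing is captured, `findall` lists the 1 matched substring directly.

['=141d@6']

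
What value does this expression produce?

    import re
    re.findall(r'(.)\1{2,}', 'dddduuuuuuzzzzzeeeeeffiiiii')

A backreference is literal: `\1` must see the identical characters the first group matched.
One capturing group, so `findall` returns just the captured substring from each match — 5 in all.

['d', 'u', 'z', 'e', 'i']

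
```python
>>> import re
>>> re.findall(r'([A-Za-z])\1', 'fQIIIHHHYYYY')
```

`\1` is not a pattern — it's the concrete string captured by group 1, re-applied verbatim.
Scanning left to right: at [2:4] match 'II', group 1 = 'I'; at [5:7] match 'HH', group 1 = 'H'; at [8:10] match 'YY', group 1 = 'Y'; at [10:12] match 'YY', group 1 = 'Y'.
Because there's exactly one group, `findall` drops the full match and keeps group 1 from each hit.

['I', 'H', 'Y', 'Y']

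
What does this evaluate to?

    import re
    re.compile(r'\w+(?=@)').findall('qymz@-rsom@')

['qymz', 'rsom']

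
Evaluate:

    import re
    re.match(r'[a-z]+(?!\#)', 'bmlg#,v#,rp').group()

'bml'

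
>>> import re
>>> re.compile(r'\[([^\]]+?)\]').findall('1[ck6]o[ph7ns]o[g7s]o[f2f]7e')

['ck6', 'ph7ns', 'g7s', 'f2f']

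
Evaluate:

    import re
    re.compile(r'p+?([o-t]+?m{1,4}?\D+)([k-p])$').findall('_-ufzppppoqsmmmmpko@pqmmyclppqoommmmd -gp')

The pattern matches one or more of a literal 'p' (lazy); then one or more of a character in [o-t] (lazy), then 1 to 4 of a literal 'm' (lazy), then one or more of a non-digit (captured); then a character in [k-p] (captured); then anchored at the end.
Lazy quantifiers expand one character at a time until the remainder of the pattern can match.
Scanning left to right: at [5:41] match 'ppppoqsmmmmpko@pqmmyclppqoommmmd -gp', groups = ('pppoqsmmmmpko@pqmmyclppqoommmmd -g', 'p').
2 groups means the one result is a tuple of 2 captured strings — 1 here.

[('pppoqsmmmmpko@pqmmyclppqoommmmd -g', 'p')]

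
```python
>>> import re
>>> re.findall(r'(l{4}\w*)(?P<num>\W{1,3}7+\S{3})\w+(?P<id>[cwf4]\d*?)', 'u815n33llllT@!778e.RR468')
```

Pattern: exactly 4 of a literal 'l', then zero or more of a word character (captured); then 1 to 3 of a non-word character, then one or more of a literal '7', then exactly 3 of a non-whitespace character (captured as 'num'); then one or more of a word character; then one of [cwf4], then zero or more of a digit (lazy) (captured as 'id').
`findall` packs the 3 group values into a tuple for every match.

[('llllT', '@!778e.', '4')]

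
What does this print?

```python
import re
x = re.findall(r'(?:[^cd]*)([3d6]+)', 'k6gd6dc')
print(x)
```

['d6d']

The pattern matches zero or more of any character except [cd] (non-capturing group); then one or more of one of [3d6] (captured).
Matches: at [0:6] match 'k6gd6d', group 1 = 'd6d'.
One capturing group, so `findall` returns just the captured substring from the one match — 1 in all.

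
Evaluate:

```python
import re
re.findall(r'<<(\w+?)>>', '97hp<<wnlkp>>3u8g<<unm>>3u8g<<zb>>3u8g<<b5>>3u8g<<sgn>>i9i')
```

['wnlkp', 'unm', 'zb', 'b5', 'sgn']

Walking the string: at [4:13] match '<<wnlkp>>', group 1 = 'wnlkp'; at [17:24] match '<<unm>>', group 1 = 'unm'; at [28:34] match '<<zb>>', group 1 = 'zb'; at [38:44] match '<<b5>>', group 1 = 'b5'; at [48:55] match '<<sgn>>', group 1 = 'sgn'.
Because there's exactly one group, `findall` drops the full match and keeps group 1 from each hit.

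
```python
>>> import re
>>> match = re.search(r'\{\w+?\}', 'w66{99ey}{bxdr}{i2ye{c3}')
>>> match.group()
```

The match spans [3:9] → '{99ey}'.

'{99ey}'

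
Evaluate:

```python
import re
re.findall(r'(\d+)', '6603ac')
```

['6603']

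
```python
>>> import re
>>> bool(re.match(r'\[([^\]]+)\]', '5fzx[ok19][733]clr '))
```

`re.match` won't scan ahead — the pattern has to work from the very first character.
Here the pattern fails at index 0, so the call returns None, and `bool(None)` is False.

False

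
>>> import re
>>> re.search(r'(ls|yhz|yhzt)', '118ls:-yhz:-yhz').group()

'ls'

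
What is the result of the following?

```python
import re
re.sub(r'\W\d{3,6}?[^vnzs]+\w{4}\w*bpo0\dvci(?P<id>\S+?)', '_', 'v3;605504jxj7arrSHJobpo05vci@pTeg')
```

'v3_pTeg'

With the lazy modifier that quantifier settles for the fewest repetitions that let the rest of the pattern succeed (the atoms after it are unaffected and can still be greedy).
Every occurrence is swapped for '_'.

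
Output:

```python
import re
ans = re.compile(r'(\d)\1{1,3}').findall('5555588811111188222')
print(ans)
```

['5', '8', '1', '1', '8', '2']

`\1` has to match the exact text group 1 already captured.
`findall` collects group 1 from each match (6 total).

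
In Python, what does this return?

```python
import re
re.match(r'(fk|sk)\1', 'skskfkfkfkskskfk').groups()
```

('sk',)

A backreference is literal: `\1` must see the identical characters the first group matched.
`re.match` won't scan ahead — the pattern has to work from the very first character.
The match spans [0:4] → 'sksk'.
Captured: group 1 = 'sk'.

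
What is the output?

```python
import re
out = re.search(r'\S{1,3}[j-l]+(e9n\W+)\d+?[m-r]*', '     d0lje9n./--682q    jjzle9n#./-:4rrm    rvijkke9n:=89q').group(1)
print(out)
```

e9n./--

The pattern matches 1 to 3 of a non-whitespace character, then one or more of a character in [j-l]; then the literal 'e9n', then one or more of a non-word character (captured); then one or more of a digit (lazy), then zero or more of a character in [m-r].
`re.search` scans for the first position where the pattern succeeds.
The match spans [5:17] → 'd0lje9n./--6'.
Captured: group 1 = 'e9n./--'.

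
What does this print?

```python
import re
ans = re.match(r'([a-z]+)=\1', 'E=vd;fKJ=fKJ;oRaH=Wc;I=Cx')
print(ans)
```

A backreference is literal: `\1` must see the identical characters the first group matched.
`match` is anchored at position 0; if the pattern doesn't fit there, it returns None.
Here the pattern fails at index 0, so the call returns None.

None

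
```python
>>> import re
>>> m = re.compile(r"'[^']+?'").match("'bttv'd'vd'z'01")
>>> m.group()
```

"'bttv'"

`match` is anchored at position 0; if the pattern doesn't fit there, it returns None.
The match spans [0:6] → "'bttv'".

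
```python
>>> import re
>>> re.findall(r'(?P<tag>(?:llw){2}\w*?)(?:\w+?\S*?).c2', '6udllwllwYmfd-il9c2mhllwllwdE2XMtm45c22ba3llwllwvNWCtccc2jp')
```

A `+?`/`*?`/`{m,n}?` starts at its minimum and grows only as far as needed for what follows to match.
With a single group, `findall` returns only what that group captured — 3 items.

['llwllw', 'llwllw', 'llwllw']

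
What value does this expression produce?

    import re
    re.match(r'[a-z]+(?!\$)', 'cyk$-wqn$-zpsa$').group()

The negative lookahead/lookbehind blocks any match where the forbidden context is present.
With `match`, the pattern is implicitly anchored at the beginning.
The match spans [0:2] → 'cy'.

'cy'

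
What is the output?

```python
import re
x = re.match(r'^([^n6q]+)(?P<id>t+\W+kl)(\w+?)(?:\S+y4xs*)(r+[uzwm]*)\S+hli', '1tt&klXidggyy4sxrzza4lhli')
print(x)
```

None

Pattern: anchored at the start of the string; then one or more of any character except [n6q] (captured); then one or more of a literal 't', then one or more of a non-word character, then the literal 'kl' (captured as 'id'); then one or more of a word character (lazy) (captured); then one or more of a non-whitespace character, then the literal 'y4x', then zero or more of the literal 's' (non-capturing group); then one or more of the literal 'r', then zero or more of one of [uzwm] (captured); then one or more of a non-whitespace character, then a literal 'h', then the literal 'li'.
`re.match` only tries the pattern at the start of the string.
Here the pattern fails at index 0, so the call returns None.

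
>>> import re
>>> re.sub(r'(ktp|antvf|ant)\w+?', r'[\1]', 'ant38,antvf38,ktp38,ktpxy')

Alternation tries branches left to right and keeps the first one that lets the overall match succeed at that position.
Each match is replaced using the text its own group 1 captured.

'[ant]8,[antvf]8,[ktp]8,[ktp]y'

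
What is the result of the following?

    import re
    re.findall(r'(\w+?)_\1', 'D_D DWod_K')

`\1` is not a pattern — it's the concrete string captured by group 1, re-applied verbatim.
`findall` collects group 1 from the one match (1 total).

['D']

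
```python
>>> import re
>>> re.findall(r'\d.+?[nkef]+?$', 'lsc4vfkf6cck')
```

['4vfkf6cck']

This matches a digit, then one or more of any character (lazy); then one or more of one of [nkef] (lazy); then anchored at the end.
Walking the string: at [3:12] → '4vfkf6cck'.
Since nothing is captured, `findall` lists the 1 matched substring directly.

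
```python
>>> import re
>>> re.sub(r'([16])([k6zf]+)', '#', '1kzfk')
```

'#'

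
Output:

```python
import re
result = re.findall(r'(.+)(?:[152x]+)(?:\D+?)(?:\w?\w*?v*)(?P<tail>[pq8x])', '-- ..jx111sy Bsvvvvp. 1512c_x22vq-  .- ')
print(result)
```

[('-- ..jx111sy Bsvvvvp. 1512c_x2', 'q')]

With 2 capturing groups, `findall` returns a 2-tuple per match.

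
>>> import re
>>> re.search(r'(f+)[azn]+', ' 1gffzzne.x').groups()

('ff',)

The pattern matches one or more of a literal 'f' (captured); then one or more of one of [azn].
`re.search` tries every starting position until one works.
The match spans [3:8] → 'ffzzn'.
Captured: group 1 = 'ff'.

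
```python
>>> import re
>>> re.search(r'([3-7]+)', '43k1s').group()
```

'43'

Pattern: one or more of a character in [3-7] (captured).
The match spans [0:2] → '43'.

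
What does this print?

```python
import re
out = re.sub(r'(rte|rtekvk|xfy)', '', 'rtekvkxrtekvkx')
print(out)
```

Alternation tries branches left to right and keeps the first one that lets the overall match succeed at that position.
Matches: at [0:3] → 'rte'; at [7:10] → 'rte'.
Each match is replaced by ''.

kvkxkvkx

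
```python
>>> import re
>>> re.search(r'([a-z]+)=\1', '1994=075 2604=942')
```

None

After group 1 captures some text, `\1` only succeeds where that same text appears again.
`re.search` scans for the first position where the pattern succeeds.
Here nothing in the string fits, so the call returns None.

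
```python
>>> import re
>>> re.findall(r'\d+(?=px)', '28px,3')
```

Lookahead/lookbehind check context without consuming it, so the matched span excludes the asserted characters.
Matches: at [0:2] → '28'.
Since nothing is captured, `findall` lists the 1 matched substring directly.

['28']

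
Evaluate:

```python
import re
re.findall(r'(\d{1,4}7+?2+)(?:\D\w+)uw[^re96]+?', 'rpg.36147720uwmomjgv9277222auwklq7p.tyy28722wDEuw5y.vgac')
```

This matches 1 to 4 of a digit, then one or more of a literal '7' (lazy), then one or more of the literal '2' (captured); then a non-digit, then one or more of a word character (non-capturing group); then the literal 'uw', then one or more of any character except [re96] (lazy).
With a single group, `findall` returns only what that group captured — 1 item.

['28722']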